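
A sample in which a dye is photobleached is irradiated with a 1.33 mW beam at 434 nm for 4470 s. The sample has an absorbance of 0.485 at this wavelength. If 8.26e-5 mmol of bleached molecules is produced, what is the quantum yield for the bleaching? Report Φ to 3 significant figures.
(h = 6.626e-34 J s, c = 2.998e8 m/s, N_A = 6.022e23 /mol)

Φ = 0.00569

Product: 8.26e-5 mmol = 8.26e-8 mol.
Photon energy at 434 nm: hc/λ = (6.626e-34)(2.998e8)/(434e-9) = 4.577e-19 J.
Energy delivered: (1.33 mW)(4470 s) = 5.945 J.
Photons incident: 5.945 / 4.577e-19 = 1.299e19, i.e. 1.299e19/6.022e23 = 2.157e-5 mol.
Fraction absorbed: 1 − 10^(−0.485) = 0.6727.
Photons absorbed: 0.6727 × 2.157e-5 = 1.451e-5 mol.
Φ = 8.26e-8 mol / 1.451e-5 mol photons = 0.00569.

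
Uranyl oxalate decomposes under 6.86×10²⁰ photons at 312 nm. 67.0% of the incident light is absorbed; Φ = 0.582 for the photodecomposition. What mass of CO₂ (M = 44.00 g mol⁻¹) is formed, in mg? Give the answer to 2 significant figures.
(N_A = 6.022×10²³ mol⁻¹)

20 mg

Moles of photons: 6.86×10²⁰ / 6.022×10²³ = 0.001139 mol.
Photons absorbed: 0.670 × 0.001139 = 7.631×10⁻⁴ mol.
Product: Φ × n_abs = 0.582 × 7.631×10⁻⁴ = 4.441×10⁻⁴ mol.
Mass: 4.441×10⁻⁴ × 44.00 = 0.01954 g = 20 mg.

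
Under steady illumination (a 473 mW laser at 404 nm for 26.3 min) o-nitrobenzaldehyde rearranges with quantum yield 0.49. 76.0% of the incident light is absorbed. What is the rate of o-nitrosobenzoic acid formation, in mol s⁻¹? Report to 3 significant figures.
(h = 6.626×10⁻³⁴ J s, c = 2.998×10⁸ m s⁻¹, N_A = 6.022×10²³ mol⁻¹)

5.95×10⁻⁷ mol s⁻¹

Photon energy at 404 nm: hc/λ = (6.626×10⁻³⁴)(2.998×10⁸)/(404×10⁻⁹) = 4.917×10⁻¹⁹ J.
Energy delivered: (473 mW)(1578 s) = 746.4 J.
Photons incident: 746.4 / 4.917×10⁻¹⁹ = 1.518×10²¹, i.e. 1.518×10²¹/6.022×10²³ = 0.002521 mol.
Photons absorbed: 0.760 × 0.002521 = 0.001916 mol.
Product formed: 0.49 × 0.001916 = 9.388×10⁻⁴ mol.
Rate: 9.388×10⁻⁴ / 1578 s = 5.95×10⁻⁷ mol s⁻¹.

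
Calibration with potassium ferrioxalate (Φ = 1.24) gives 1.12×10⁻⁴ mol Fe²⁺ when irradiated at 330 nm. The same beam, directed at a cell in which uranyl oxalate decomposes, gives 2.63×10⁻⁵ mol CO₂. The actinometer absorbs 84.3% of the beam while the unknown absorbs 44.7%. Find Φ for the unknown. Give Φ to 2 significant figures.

Photons absorbed by the actinometer: 1.12×10⁻⁴ / 1.24 = 9.032×10⁻⁵ mol.
Incident flux: 9.032×10⁻⁵ / 0.843 = 1.071×10⁻⁴ einstein.
Absorbed by unknown: 0.447 × 1.071×10⁻⁴ = 4.787×10⁻⁵ mol.
Φ(unknown) = 2.63×10⁻⁵ / 4.787×10⁻⁵ = 0.55.

Φ = 0.55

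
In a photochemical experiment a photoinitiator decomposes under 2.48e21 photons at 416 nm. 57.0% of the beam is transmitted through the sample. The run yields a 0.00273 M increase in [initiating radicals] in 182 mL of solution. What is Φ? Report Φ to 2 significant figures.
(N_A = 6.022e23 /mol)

Φ = 0.28

Product: (0.00273 M)(0.182 L) = 4.969e-4 mol.
Moles of photons: 2.48e21 / 6.022e23 = 0.004118 mol.
Fraction absorbed: 1 − 57.0/100 = 0.4300.
Photons absorbed: 0.4300 × 0.004118 = 0.001771 mol.
Φ = 4.969e-4 mol / 0.001771 mol photons = 0.28.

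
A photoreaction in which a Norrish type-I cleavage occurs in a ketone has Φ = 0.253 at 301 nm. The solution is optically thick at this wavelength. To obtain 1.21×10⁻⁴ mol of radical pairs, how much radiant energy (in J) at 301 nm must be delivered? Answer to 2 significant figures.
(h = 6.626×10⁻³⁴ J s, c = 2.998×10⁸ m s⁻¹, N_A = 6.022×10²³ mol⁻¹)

Photons that must be absorbed: 1.21×10⁻⁴ / 0.253 = 4.783×10⁻⁴ mol.
Photon energy: hc/λ = 6.600×10⁻¹⁹ J; per mole, 3.975×10⁵ J mol⁻¹.
Energy required: 4.783×10⁻⁴ × 3.975×10⁵ = 190 J.

190 J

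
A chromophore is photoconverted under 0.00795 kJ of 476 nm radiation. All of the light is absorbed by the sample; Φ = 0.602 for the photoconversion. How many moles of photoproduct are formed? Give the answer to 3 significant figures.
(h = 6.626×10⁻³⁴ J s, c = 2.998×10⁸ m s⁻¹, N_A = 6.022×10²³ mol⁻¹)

1.90×10⁻⁵ mol

Photon energy at 476 nm: hc/λ = (6.626×10⁻³⁴)(2.998×10⁸)/(476×10⁻⁹) = 4.173×10⁻¹⁹ J.
Incident energy: 0.00795 kJ = 7.95 J.
Photons incident: 7.95 / 4.173×10⁻¹⁹ = 1.905×10¹⁹, i.e. 1.905×10¹⁹/6.022×10²³ = 3.163×10⁻⁵ mol.
Product: Φ × n_abs = 0.602 × 3.163×10⁻⁵ = 1.904×10⁻⁵ mol.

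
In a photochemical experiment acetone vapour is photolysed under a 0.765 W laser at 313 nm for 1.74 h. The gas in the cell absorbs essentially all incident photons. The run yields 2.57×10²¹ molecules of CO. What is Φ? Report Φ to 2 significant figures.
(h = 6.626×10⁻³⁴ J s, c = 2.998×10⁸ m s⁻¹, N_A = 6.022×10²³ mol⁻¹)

Φ = 0.34

Product: 2.57×10²¹ / 6.022×10²³ = 0.004268 mol.
Photon energy at 313 nm: hc/λ = (6.626×10⁻³⁴)(2.998×10⁸)/(313×10⁻⁹) = 6.347×10⁻¹⁹ J.
Energy delivered: (0.765 W)(6264 s) = 4792 J.
Photons incident: 4792 / 6.347×10⁻¹⁹ = 7.550×10²¹, i.e. 7.550×10²¹/6.022×10²³ = 0.01254 mol.
Φ = 0.004268 mol / 0.01254 mol photons = 0.34.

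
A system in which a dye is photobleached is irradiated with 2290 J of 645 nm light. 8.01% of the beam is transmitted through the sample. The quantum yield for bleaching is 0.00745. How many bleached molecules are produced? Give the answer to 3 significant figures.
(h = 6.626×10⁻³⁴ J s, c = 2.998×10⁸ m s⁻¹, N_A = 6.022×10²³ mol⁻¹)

5.10×10¹⁹ bleached molecules

Photon energy at 645 nm: hc/λ = (6.626×10⁻³⁴)(2.998×10⁸)/(645×10⁻⁹) = 3.080×10⁻¹⁹ J.
Photons incident: 2290 / 3.080×10⁻¹⁹ = 7.435×10²¹, i.e. 7.435×10²¹/6.022×10²³ = 0.01235 mol.
Fraction absorbed: 1 − 8.01/100 = 0.9199.
Photons absorbed: 0.9199 × 0.01235 = 0.01136 mol.
Product: Φ × n_abs = 0.00745 × 0.01136 = 8.463×10⁻⁵ mol.
As a count: 8.463×10⁻⁵ × 6.022×10²³ = 5.10×10¹⁹.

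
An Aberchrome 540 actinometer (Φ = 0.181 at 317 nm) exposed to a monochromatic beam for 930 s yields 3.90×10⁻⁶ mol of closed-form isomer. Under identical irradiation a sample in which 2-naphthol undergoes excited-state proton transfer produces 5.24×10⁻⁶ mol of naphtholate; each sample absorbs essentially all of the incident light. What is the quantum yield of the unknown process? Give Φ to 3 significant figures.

Φ = 0.243

Photons absorbed by the actinometer: 3.90×10⁻⁶ / 0.181 = 2.155×10⁻⁵ mol.
Φ(unknown) = 5.24×10⁻⁶ / 2.155×10⁻⁵ = 0.243.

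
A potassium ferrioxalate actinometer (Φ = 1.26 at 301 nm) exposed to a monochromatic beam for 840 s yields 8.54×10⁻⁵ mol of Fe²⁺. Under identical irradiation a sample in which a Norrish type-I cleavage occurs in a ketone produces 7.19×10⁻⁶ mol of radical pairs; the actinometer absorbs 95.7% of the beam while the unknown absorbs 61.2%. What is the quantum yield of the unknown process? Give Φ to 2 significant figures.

Φ = 0.17

Photons absorbed by the actinometer: 8.54×10⁻⁵ / 1.26 = 6.778×10⁻⁵ mol.
Incident flux: 6.778×10⁻⁵ / 0.957 = 7.083×10⁻⁵ einstein.
Absorbed by unknown: 0.612 × 7.083×10⁻⁵ = 4.335×10⁻⁵ mol.
Φ(unknown) = 7.19×10⁻⁶ / 4.335×10⁻⁵ = 0.17.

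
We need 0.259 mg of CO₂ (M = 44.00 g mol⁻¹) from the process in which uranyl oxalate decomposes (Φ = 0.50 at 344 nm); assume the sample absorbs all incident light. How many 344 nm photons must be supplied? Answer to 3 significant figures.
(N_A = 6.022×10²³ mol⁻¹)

Product: 0.259 mg / 44.00 g mol⁻¹ = 5.886×10⁻⁶ mol.
Photons that must be absorbed: 5.886×10⁻⁶ / 0.50 = 1.177×10⁻⁵ mol.
Photon count: 1.177×10⁻⁵ × 6.022×10²³ = 7.09×10¹⁸.

7.09×10¹⁸ photons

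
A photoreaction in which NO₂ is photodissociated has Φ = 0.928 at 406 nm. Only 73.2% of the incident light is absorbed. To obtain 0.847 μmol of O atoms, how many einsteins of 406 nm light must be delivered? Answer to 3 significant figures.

1.25e-6 einstein

Product: 0.847 μmol = 8.47e-7 mol.
Photons that must be absorbed: 8.47e-7 / 0.928 = 9.127e-7 mol.
Incident photons needed: 9.127e-7 / 0.732 = 1.247e-6 mol.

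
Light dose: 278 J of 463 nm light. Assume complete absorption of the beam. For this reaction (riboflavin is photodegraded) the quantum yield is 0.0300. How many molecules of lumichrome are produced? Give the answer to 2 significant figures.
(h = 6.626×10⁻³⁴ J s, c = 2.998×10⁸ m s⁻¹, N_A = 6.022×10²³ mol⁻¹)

1.9×10¹⁹ molecules

Photon energy at 463 nm: hc/λ = (6.626×10⁻³⁴)(2.998×10⁸)/(463×10⁻⁹) = 4.290×10⁻¹⁹ J.
Photons incident: 278 / 4.290×10⁻¹⁹ = 6.480×10²⁰, i.e. 6.480×10²⁰/6.022×10²³ = 0.001076 mol.
Product: Φ × n_abs = 0.0300 × 0.001076 = 3.228×10⁻⁵ mol.
As a count: 3.228×10⁻⁵ × 6.022×10²³ = 1.9×10¹⁹.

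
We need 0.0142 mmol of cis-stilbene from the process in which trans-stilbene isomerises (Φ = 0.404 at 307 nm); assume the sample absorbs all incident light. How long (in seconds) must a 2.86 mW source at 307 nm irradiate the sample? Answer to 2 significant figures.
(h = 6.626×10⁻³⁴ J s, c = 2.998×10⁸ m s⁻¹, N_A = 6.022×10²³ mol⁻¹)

Product: 0.0142 mmol = 1.42×10⁻⁵ mol.
Photons that must be absorbed: 1.42×10⁻⁵ / 0.404 = 3.515×10⁻⁵ mol.
Photon energy: hc/λ = 6.471×10⁻¹⁹ J; per mole, 3.897×10⁵ J mol⁻¹.
Energy required: 3.515×10⁻⁵ × 3.897×10⁵ = 13.70 J.
Time: 13.70 J / 0.00286 W = 4800 s.

t ≈ 4800 s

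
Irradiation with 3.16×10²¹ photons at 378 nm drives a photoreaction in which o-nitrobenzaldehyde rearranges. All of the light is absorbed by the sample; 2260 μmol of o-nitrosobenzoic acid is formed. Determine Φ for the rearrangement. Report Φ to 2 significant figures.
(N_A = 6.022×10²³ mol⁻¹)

Φ = 0.43

Product: 2260 μmol = 0.00226 mol.
Moles of photons: 3.16×10²¹ / 6.022×10²³ = 0.005247 mol.
Φ = 0.00226 mol / 0.005247 mol photons = 0.43.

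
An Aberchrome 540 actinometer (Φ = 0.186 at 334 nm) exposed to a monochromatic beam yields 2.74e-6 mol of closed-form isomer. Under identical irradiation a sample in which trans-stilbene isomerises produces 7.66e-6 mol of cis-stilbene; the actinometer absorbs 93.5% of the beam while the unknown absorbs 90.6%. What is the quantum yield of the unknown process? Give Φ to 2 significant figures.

Photons absorbed by the actinometer: 2.74e-6 / 0.186 = 1.473e-5 mol.
Incident flux: 1.473e-5 / 0.935 = 1.575e-5 einstein.
Absorbed by unknown: 0.906 × 1.575e-5 = 1.427e-5 mol.
Φ(unknown) = 7.66e-6 / 1.427e-5 = 0.54.

Φ = 0.54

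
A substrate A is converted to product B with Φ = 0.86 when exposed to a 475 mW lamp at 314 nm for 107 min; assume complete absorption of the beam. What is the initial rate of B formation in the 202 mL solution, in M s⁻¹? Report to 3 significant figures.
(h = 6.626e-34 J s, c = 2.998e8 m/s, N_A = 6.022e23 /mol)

Photon energy at 314 nm: hc/λ = (6.626e-34)(2.998e8)/(314e-9) = 6.326e-19 J.
Energy delivered: (475 mW)(6420 s) = 3050 J.
Photons incident: 3050 / 6.326e-19 = 4.821e21, i.e. 4.821e21/6.022e23 = 0.008006 mol.
Product formed: 0.86 × 0.008006 = 0.006885 mol.
Rate: 0.006885 mol / (6420 s × 0.202 L) = 5.31e-6 M s⁻¹.

5.31e-6 M s⁻¹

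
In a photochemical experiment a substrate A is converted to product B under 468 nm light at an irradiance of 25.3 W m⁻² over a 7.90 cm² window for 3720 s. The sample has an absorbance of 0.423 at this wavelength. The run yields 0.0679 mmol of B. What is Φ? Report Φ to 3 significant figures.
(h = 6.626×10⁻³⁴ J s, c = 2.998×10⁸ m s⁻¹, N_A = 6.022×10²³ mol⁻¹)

Product: 0.0679 mmol = 6.79×10⁻⁵ mol.
Photon energy at 468 nm: hc/λ = (6.626×10⁻³⁴)(2.998×10⁸)/(468×10⁻⁹) = 4.245×10⁻¹⁹ J.
Energy delivered: (25.3 W m⁻²)(7.90×10⁻⁴ m²)(3720 s) = 74.35 J.
Photons incident: 74.35 / 4.245×10⁻¹⁹ = 1.751×10²⁰, i.e. 1.751×10²⁰/6.022×10²³ = 2.908×10⁻⁴ mol.
Fraction absorbed: 1 − 10^(−0.423) = 0.6224.
Photons absorbed: 0.6224 × 2.908×10⁻⁴ = 1.810×10⁻⁴ mol.
Φ = 6.79×10⁻⁵ mol / 1.810×10⁻⁴ mol photons = 0.375.

Φ = 0.375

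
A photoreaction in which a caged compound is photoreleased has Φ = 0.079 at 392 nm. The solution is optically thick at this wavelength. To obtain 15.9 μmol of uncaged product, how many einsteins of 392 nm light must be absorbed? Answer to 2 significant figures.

Product: 15.9 μmol = 1.59×10⁻⁵ mol.
Photons that must be absorbed: 1.59×10⁻⁵ / 0.079 = 2.013×10⁻⁴ mol.

2.0×10⁻⁴ einstein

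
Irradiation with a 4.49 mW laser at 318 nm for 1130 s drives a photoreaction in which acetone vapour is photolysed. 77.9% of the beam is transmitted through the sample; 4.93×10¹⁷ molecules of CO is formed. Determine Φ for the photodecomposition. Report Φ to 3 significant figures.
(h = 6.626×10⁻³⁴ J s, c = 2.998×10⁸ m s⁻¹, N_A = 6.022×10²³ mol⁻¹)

Product: 4.93×10¹⁷ / 6.022×10²³ = 8.187×10⁻⁷ mol.
Photon energy at 318 nm: hc/λ = (6.626×10⁻³⁴)(2.998×10⁸)/(318×10⁻⁹) = 6.247×10⁻¹⁹ J.
Energy delivered: (4.49 mW)(1130 s) = 5.074 J.
Photons incident: 5.074 / 6.247×10⁻¹⁹ = 8.122×10¹⁸, i.e. 8.122×10¹⁸/6.022×10²³ = 1.349×10⁻⁵ mol.
Fraction absorbed: 1 − 77.9/100 = 0.2210.
Photons absorbed: 0.2210 × 1.349×10⁻⁵ = 2.981×10⁻⁶ mol.
Φ = 8.187×10⁻⁷ mol / 2.981×10⁻⁶ mol photons = 0.275.

Φ = 0.275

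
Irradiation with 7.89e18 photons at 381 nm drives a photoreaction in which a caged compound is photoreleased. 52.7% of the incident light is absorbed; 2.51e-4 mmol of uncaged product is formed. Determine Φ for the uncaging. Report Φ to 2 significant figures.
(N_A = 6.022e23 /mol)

Product: 2.51e-4 mmol = 2.51e-7 mol.
Moles of photons: 7.89e18 / 6.022e23 = 1.310e-5 mol.
Photons absorbed: 0.527 × 1.310e-5 = 6.904e-6 mol.
Φ = 2.51e-7 mol / 6.904e-6 mol photons = 0.036.

Φ = 0.036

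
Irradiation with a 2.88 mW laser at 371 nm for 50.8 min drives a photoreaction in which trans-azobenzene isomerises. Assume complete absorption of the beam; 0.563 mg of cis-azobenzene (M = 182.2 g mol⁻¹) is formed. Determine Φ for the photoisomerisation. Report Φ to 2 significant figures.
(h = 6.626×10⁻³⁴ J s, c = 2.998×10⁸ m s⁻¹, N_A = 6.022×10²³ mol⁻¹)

Φ = 0.11

Product: 0.563 mg / 182.2 g mol⁻¹ = 3.090×10⁻⁶ mol.
Photon energy at 371 nm: hc/λ = (6.626×10⁻³⁴)(2.998×10⁸)/(371×10⁻⁹) = 5.354×10⁻¹⁹ J.
Energy delivered: (2.88 mW)(3048 s) = 8.778 J.
Photons incident: 8.778 / 5.354×10⁻¹⁹ = 1.640×10¹⁹, i.e. 1.640×10¹⁹/6.022×10²³ = 2.723×10⁻⁵ mol.
Φ = 3.090×10⁻⁶ mol / 2.723×10⁻⁵ mol photons = 0.11.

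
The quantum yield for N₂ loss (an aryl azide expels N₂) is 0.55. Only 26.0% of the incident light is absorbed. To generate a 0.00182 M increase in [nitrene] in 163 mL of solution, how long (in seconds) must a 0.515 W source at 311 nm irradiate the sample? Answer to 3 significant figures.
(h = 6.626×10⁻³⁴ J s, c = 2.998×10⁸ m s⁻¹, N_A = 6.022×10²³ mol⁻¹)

t ≈ 1550 s

Product: (0.00182 M)(0.163 L) = 2.967×10⁻⁴ mol.
Photons that must be absorbed: 2.967×10⁻⁴ / 0.55 = 5.395×10⁻⁴ mol.
Incident photons needed: 5.395×10⁻⁴ / 0.260 = 0.002075 mol.
Photon energy: hc/λ = 6.387×10⁻¹⁹ J; per mole, 3.846×10⁵ J mol⁻¹.
Energy required: 0.002075 × 3.846×10⁵ = 798.0 J.
Time: 798.0 J / 0.515 W = 1550 s.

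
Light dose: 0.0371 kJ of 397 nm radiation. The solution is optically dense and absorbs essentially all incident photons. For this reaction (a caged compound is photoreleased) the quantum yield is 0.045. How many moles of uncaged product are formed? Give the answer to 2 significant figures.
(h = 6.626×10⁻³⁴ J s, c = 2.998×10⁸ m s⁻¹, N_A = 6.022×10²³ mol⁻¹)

Photon energy at 397 nm: hc/λ = (6.626×10⁻³⁴)(2.998×10⁸)/(397×10⁻⁹) = 5.004×10⁻¹⁹ J.
Incident energy: 0.0371 kJ = 37.1 J.
Photons incident: 37.1 / 5.004×10⁻¹⁹ = 7.414×10¹⁹, i.e. 7.414×10¹⁹/6.022×10²³ = 1.231×10⁻⁴ mol.
Product: Φ × n_abs = 0.045 × 1.231×10⁻⁴ = 5.540×10⁻⁶ mol.

5.5×10⁻⁶ mol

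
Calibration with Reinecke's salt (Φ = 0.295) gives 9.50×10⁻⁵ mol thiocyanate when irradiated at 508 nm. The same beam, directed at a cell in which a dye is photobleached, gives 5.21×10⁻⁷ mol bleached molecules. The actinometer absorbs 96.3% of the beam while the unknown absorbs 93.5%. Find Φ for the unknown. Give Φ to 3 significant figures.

Photons absorbed by the actinometer: 9.50×10⁻⁵ / 0.295 = 3.220×10⁻⁴ mol.
Incident flux: 3.220×10⁻⁴ / 0.963 = 3.344×10⁻⁴ einstein.
Absorbed by unknown: 0.935 × 3.344×10⁻⁴ = 3.127×10⁻⁴ mol.
Φ(unknown) = 5.21×10⁻⁷ / 3.127×10⁻⁴ = 0.00167.

Φ = 0.00167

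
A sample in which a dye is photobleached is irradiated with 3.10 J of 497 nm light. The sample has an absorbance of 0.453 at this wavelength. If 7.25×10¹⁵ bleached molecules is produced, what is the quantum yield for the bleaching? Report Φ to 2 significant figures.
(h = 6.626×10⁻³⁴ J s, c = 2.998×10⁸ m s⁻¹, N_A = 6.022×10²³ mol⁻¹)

Φ = 0.0014

Product: 7.25×10¹⁵ / 6.022×10²³ = 1.204×10⁻⁸ mol.
Photon energy at 497 nm: hc/λ = (6.626×10⁻³⁴)(2.998×10⁸)/(497×10⁻⁹) = 3.997×10⁻¹⁹ J.
Photons incident: 3.10 / 3.997×10⁻¹⁹ = 7.756×10¹⁸, i.e. 7.756×10¹⁸/6.022×10²³ = 1.288×10⁻⁵ mol.
Fraction absorbed: 1 − 10^(−0.453) = 0.6476.
Photons absorbed: 0.6476 × 1.288×10⁻⁵ = 8.341×10⁻⁶ mol.
Φ = 1.204×10⁻⁸ mol / 8.341×10⁻⁶ mol photons = 0.0014.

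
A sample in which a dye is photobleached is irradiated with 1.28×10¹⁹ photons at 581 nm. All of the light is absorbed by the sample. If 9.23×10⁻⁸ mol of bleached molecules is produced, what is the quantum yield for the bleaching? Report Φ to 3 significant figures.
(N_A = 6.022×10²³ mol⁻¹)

Φ = 0.00434

Moles of photons: 1.28×10¹⁹ / 6.022×10²³ = 2.126×10⁻⁵ mol.
Φ = 9.23×10⁻⁸ mol / 2.126×10⁻⁵ mol photons = 0.00434.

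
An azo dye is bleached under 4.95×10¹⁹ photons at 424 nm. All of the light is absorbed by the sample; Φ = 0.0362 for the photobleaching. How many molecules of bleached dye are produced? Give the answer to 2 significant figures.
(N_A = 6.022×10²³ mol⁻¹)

Moles of photons: 4.95×10¹⁹ / 6.022×10²³ = 8.220×10⁻⁵ mol.
Product: Φ × n_abs = 0.0362 × 8.220×10⁻⁵ = 2.976×10⁻⁶ mol.
As a count: 2.976×10⁻⁶ × 6.022×10²³ = 1.8×10¹⁸.

1.8×10¹⁸ molecules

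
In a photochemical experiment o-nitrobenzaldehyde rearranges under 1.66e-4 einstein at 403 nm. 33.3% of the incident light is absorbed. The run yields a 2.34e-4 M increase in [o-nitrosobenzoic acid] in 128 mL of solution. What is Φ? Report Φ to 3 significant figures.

Product: (2.34e-4 M)(0.128 L) = 2.995e-5 mol.
Photons absorbed: 0.333 × 1.66e-4 = 5.528e-5 mol.
Φ = 2.995e-5 mol / 5.528e-5 mol photons = 0.542.

Φ = 0.542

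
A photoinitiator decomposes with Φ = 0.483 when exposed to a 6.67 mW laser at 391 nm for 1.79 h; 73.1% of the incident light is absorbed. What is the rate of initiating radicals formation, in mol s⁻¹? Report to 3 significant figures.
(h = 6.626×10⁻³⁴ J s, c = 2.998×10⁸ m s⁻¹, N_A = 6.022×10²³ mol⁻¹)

7.70×10⁻⁹ mol s⁻¹

Photon energy at 391 nm: hc/λ = (6.626×10⁻³⁴)(2.998×10⁸)/(391×10⁻⁹) = 5.080×10⁻¹⁹ J.
Energy delivered: (6.67 mW)(6444 s) = 42.98 J.
Photons incident: 42.98 / 5.080×10⁻¹⁹ = 8.461×10¹⁹, i.e. 8.461×10¹⁹/6.022×10²³ = 1.405×10⁻⁴ mol.
Photons absorbed: 0.731 × 1.405×10⁻⁴ = 1.027×10⁻⁴ mol.
Product formed: 0.483 × 1.027×10⁻⁴ = 4.960×10⁻⁵ mol.
Rate: 4.960×10⁻⁵ / 6444 s = 7.70×10⁻⁹ mol s⁻¹.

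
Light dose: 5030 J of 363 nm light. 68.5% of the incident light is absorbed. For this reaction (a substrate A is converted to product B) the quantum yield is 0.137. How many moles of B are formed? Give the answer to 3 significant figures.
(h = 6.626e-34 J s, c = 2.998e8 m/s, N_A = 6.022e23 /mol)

Photon energy at 363 nm: hc/λ = (6.626e-34)(2.998e8)/(363e-9) = 5.472e-19 J.
Photons incident: 5030 / 5.472e-19 = 9.192e21, i.e. 9.192e21/6.022e23 = 0.01526 mol.
Photons absorbed: 0.685 × 0.01526 = 0.01045 mol.
Product: Φ × n_abs = 0.137 × 0.01045 = 0.001432 mol.

0.00143 mol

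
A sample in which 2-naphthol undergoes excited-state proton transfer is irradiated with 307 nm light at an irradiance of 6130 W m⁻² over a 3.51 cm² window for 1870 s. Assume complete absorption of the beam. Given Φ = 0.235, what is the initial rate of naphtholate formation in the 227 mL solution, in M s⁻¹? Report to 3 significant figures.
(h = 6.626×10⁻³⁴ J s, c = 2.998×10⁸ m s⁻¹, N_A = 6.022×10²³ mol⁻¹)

5.72×10⁻⁶ M s⁻¹

Photon energy at 307 nm: hc/λ = (6.626×10⁻³⁴)(2.998×10⁸)/(307×10⁻⁹) = 6.471×10⁻¹⁹ J.
Energy delivered: (6130 W m⁻²)(3.51×10⁻⁴ m²)(1870 s) = 4024 J.
Photons incident: 4024 / 6.471×10⁻¹⁹ = 6.219×10²¹, i.e. 6.219×10²¹/6.022×10²³ = 0.01033 mol.
Product formed: 0.235 × 0.01033 = 0.002428 mol.
Rate: 0.002428 mol / (1870 s × 0.227 L) = 5.72×10⁻⁶ M s⁻¹.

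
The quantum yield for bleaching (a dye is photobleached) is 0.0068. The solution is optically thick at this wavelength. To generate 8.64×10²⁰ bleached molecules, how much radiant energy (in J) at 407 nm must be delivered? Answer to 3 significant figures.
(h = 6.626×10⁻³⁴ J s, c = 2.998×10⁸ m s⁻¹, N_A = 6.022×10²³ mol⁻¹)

Product: 8.64×10²⁰ / 6.022×10²³ = 0.001435 mol.
Photons that must be absorbed: 0.001435 / 0.0068 = 0.2110 mol.
Photon energy: hc/λ = 4.881×10⁻¹⁹ J; per mole, 2.939×10⁵ J mol⁻¹.
Energy required: 0.2110 × 2.939×10⁵ = 6.20×10⁴ J.

6.20×10⁴ J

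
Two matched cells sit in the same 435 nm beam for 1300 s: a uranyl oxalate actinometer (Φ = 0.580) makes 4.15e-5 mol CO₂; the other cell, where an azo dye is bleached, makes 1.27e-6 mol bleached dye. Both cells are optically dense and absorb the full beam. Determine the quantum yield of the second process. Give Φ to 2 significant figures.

Photons absorbed by the actinometer: 4.15e-5 / 0.580 = 7.155e-5 mol.
Φ(unknown) = 1.27e-6 / 7.155e-5 = 0.018.

Φ = 0.018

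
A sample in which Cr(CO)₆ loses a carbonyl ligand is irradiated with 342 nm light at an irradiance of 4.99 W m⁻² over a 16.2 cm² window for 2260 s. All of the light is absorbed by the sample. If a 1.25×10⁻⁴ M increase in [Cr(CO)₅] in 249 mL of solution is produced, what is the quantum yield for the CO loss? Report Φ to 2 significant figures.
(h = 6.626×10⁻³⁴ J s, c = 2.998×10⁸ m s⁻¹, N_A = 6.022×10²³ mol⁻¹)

Φ = 0.60

Product: (1.25×10⁻⁴ M)(0.249 L) = 3.113×10⁻⁵ mol.
Photon energy at 342 nm: hc/λ = (6.626×10⁻³⁴)(2.998×10⁸)/(342×10⁻⁹) = 5.808×10⁻¹⁹ J.
Energy delivered: (4.99 W m⁻²)(16.2×10⁻⁴ m²)(2260 s) = 18.27 J.
Photons incident: 18.27 / 5.808×10⁻¹⁹ = 3.146×10¹⁹, i.e. 3.146×10¹⁹/6.022×10²³ = 5.224×10⁻⁵ mol.
Φ = 3.113×10⁻⁵ mol / 5.224×10⁻⁵ mol photons = 0.60.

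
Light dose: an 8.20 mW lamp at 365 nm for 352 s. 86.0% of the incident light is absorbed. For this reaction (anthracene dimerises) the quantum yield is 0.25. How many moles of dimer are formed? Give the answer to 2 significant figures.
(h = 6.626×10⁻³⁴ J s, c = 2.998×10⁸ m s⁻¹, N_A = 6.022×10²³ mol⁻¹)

Photon energy at 365 nm: hc/λ = (6.626×10⁻³⁴)(2.998×10⁸)/(365×10⁻⁹) = 5.442×10⁻¹⁹ J.
Energy delivered: (8.20 mW)(352 s) = 2.886 J.
Photons incident: 2.886 / 5.442×10⁻¹⁹ = 5.303×10¹⁸, i.e. 5.303×10¹⁸/6.022×10²³ = 8.806×10⁻⁶ mol.
Photons absorbed: 0.860 × 8.806×10⁻⁶ = 7.573×10⁻⁶ mol.
Product: Φ × n_abs = 0.25 × 7.573×10⁻⁶ = 1.893×10⁻⁶ mol.

1.9×10⁻⁶ mol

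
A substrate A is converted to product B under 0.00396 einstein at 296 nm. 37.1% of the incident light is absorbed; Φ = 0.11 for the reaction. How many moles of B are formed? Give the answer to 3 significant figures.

Photons absorbed: 0.371 × 0.00396 = 0.001469 mol.
Product: Φ × n_abs = 0.11 × 0.001469 = 1.616e-4 mol.

1.62e-4 mol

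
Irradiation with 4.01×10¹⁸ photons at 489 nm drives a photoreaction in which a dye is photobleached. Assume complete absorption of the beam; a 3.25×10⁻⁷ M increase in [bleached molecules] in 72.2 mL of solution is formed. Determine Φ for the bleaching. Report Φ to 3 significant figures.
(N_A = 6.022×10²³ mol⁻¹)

Φ = 0.00352

Product: (3.25×10⁻⁷ M)(0.0722 L) = 2.347×10⁻⁸ mol.
Moles of photons: 4.01×10¹⁸ / 6.022×10²³ = 6.659×10⁻⁶ mol.
Φ = 2.347×10⁻⁸ mol / 6.659×10⁻⁶ mol photons = 0.00352.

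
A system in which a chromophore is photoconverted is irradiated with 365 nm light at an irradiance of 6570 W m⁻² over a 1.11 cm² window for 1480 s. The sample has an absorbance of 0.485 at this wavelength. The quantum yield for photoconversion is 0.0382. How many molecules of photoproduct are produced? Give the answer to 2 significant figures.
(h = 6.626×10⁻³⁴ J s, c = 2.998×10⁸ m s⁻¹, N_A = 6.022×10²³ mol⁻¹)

Photon energy at 365 nm: hc/λ = (6.626×10⁻³⁴)(2.998×10⁸)/(365×10⁻⁹) = 5.442×10⁻¹⁹ J.
Energy delivered: (6570 W m⁻²)(1.11×10⁻⁴ m²)(1480 s) = 1079 J.
Photons incident: 1079 / 5.442×10⁻¹⁹ = 1.983×10²¹, i.e. 1.983×10²¹/6.022×10²³ = 0.003293 mol.
Fraction absorbed: 1 − 10^(−0.485) = 0.6727.
Photons absorbed: 0.6727 × 0.003293 = 0.002215 mol.
Product: Φ × n_abs = 0.0382 × 0.002215 = 8.461×10⁻⁵ mol.
As a count: 8.461×10⁻⁵ × 6.022×10²³ = 5.1×10¹⁹.

5.1×10¹⁹ molecules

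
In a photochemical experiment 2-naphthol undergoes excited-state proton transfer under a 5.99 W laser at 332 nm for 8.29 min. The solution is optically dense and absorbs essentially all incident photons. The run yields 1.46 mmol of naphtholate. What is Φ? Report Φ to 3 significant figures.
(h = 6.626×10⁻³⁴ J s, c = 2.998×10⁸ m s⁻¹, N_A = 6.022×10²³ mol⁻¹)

Φ = 0.177

Product: 1.46 mmol = 0.00146 mol.
Photon energy at 332 nm: hc/λ = (6.626×10⁻³⁴)(2.998×10⁸)/(332×10⁻⁹) = 5.983×10⁻¹⁹ J.
Energy delivered: (5.99 W)(497.4 s) = 2979 J.
Photons incident: 2979 / 5.983×10⁻¹⁹ = 4.979×10²¹, i.e. 4.979×10²¹/6.022×10²³ = 0.008268 mol.
Φ = 0.00146 mol / 0.008268 mol photons = 0.177.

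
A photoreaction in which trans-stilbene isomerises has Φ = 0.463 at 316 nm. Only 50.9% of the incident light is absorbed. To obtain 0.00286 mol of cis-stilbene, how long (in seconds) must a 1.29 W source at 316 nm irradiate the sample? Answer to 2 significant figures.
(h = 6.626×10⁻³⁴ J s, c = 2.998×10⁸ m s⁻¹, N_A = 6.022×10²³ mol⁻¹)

Photons that must be absorbed: 0.00286 / 0.463 = 0.006177 mol.
Incident photons needed: 0.006177 / 0.509 = 0.01214 mol.
Photon energy: hc/λ = 6.286×10⁻¹⁹ J; per mole, 3.785×10⁵ J mol⁻¹.
Energy required: 0.01214 × 3.785×10⁵ = 4595 J.
Time: 4595 J / 1.29 W = 3600 s.

t ≈ 3600 s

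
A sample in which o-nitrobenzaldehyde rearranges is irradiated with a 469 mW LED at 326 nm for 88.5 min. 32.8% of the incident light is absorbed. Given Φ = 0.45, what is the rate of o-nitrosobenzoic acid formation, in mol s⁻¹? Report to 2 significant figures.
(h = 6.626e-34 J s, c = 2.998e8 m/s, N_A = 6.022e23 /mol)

Photon energy at 326 nm: hc/λ = (6.626e-34)(2.998e8)/(326e-9) = 6.093e-19 J.
Energy delivered: (469 mW)(5310 s) = 2490 J.
Photons incident: 2490 / 6.093e-19 = 4.087e21, i.e. 4.087e21/6.022e23 = 0.006787 mol.
Photons absorbed: 0.328 × 0.006787 = 0.002226 mol.
Product formed: 0.45 × 0.002226 = 0.001002 mol.
Rate: 0.001002 / 5310 s = 1.9e-7 mol s⁻¹.

1.9e-7 mol s⁻¹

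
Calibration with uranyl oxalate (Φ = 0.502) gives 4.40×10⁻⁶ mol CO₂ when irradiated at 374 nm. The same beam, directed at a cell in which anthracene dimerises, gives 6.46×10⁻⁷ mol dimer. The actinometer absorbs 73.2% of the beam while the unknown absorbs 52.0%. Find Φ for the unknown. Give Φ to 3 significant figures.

Photons absorbed by the actinometer: 4.40×10⁻⁶ / 0.502 = 8.765×10⁻⁶ mol.
Incident flux: 8.765×10⁻⁶ / 0.732 = 1.197×10⁻⁵ einstein.
Absorbed by unknown: 0.520 × 1.197×10⁻⁵ = 6.224×10⁻⁶ mol.
Φ(unknown) = 6.46×10⁻⁷ / 6.224×10⁻⁶ = 0.104.

Φ = 0.104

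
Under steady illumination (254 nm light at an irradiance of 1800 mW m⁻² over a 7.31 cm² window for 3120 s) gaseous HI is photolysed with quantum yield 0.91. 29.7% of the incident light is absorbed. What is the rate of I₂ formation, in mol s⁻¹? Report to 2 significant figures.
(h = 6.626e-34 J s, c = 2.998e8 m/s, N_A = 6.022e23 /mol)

7.6e-10 mol s⁻¹

Photon energy at 254 nm: hc/λ = (6.626e-34)(2.998e8)/(254e-9) = 7.821e-19 J.
Energy delivered: (1800 mW m⁻²)(7.31e-4 m²)(3120 s) = 4.105 J.
Photons incident: 4.105 / 7.821e-19 = 5.249e18, i.e. 5.249e18/6.022e23 = 8.716e-6 mol.
Photons absorbed: 0.297 × 8.716e-6 = 2.589e-6 mol.
Product formed: 0.91 × 2.589e-6 = 2.356e-6 mol.
Rate: 2.356e-6 / 3120 s = 7.6e-10 mol s⁻¹.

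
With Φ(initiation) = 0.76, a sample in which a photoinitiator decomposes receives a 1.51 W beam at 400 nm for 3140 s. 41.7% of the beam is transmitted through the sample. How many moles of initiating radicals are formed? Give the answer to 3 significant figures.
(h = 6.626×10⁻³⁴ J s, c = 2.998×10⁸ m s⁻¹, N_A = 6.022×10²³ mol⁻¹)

0.00702 mol

Photon energy at 400 nm: hc/λ = (6.626×10⁻³⁴)(2.998×10⁸)/(400×10⁻⁹) = 4.966×10⁻¹⁹ J.
Energy delivered: (1.51 W)(3140 s) = 4741 J.
Photons incident: 4741 / 4.966×10⁻¹⁹ = 9.547×10²¹, i.e. 9.547×10²¹/6.022×10²³ = 0.01585 mol.
Fraction absorbed: 1 − 41.7/100 = 0.5830.
Photons absorbed: 0.5830 × 0.01585 = 0.009241 mol.
Product: Φ × n_abs = 0.76 × 0.009241 = 0.007023 mol.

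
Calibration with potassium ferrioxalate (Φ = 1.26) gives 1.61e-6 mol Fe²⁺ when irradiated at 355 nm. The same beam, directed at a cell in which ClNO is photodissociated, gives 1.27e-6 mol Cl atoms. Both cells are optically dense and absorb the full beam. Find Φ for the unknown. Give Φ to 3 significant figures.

Photons absorbed by the actinometer: 1.61e-6 / 1.26 = 1.278e-6 mol.
Φ(unknown) = 1.27e-6 / 1.278e-6 = 0.994.

Φ = 0.994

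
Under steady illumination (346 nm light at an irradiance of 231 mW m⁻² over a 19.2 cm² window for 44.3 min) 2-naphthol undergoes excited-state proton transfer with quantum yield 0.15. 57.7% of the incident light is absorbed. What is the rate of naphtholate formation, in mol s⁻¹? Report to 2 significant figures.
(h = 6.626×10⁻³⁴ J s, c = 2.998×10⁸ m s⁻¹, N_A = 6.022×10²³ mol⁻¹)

Photon energy at 346 nm: hc/λ = (6.626×10⁻³⁴)(2.998×10⁸)/(346×10⁻⁹) = 5.741×10⁻¹⁹ J.
Energy delivered: (231 mW m⁻²)(19.2×10⁻⁴ m²)(2658 s) = 1.179 J.
Photons incident: 1.179 / 5.741×10⁻¹⁹ = 2.054×10¹⁸, i.e. 2.054×10¹⁸/6.022×10²³ = 3.411×10⁻⁶ mol.
Photons absorbed: 0.577 × 3.411×10⁻⁶ = 1.968×10⁻⁶ mol.
Product formed: 0.15 × 1.968×10⁻⁶ = 2.952×10⁻⁷ mol.
Rate: 2.952×10⁻⁷ / 2658 s = 1.1×10⁻¹⁰ mol s⁻¹.

1.1×10⁻¹⁰ mol s⁻¹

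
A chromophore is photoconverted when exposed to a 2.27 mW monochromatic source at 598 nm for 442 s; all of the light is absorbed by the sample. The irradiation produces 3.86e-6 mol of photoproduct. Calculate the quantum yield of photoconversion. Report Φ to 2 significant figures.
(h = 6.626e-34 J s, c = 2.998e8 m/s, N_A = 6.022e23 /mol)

Photon energy at 598 nm: hc/λ = (6.626e-34)(2.998e8)/(598e-9) = 3.322e-19 J.
Energy delivered: (2.27 mW)(442 s) = 1.003 J.
Photons incident: 1.003 / 3.322e-19 = 3.019e18, i.e. 3.019e18/6.022e23 = 5.013e-6 mol.
Φ = 3.86e-6 mol / 5.013e-6 mol photons = 0.77.

Φ = 0.77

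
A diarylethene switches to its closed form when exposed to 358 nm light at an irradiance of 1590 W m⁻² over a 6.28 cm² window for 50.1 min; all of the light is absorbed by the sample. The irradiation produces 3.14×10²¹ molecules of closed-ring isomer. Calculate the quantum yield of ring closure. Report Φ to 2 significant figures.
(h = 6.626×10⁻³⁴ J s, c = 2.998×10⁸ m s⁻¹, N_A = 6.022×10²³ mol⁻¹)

Product: 3.14×10²¹ / 6.022×10²³ = 0.005214 mol.
Photon energy at 358 nm: hc/λ = (6.626×10⁻³⁴)(2.998×10⁸)/(358×10⁻⁹) = 5.549×10⁻¹⁹ J.
Energy delivered: (1590 W m⁻²)(6.28×10⁻⁴ m²)(3006 s) = 3002 J.
Photons incident: 3002 / 5.549×10⁻¹⁹ = 5.410×10²¹, i.e. 5.410×10²¹/6.022×10²³ = 0.008984 mol.
Φ = 0.005214 mol / 0.008984 mol photons = 0.58.

Φ = 0.58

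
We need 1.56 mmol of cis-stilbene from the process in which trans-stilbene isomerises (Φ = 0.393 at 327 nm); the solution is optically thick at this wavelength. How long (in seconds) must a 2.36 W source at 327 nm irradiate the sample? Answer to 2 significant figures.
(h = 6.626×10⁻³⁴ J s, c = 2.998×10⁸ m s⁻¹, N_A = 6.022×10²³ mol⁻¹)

t ≈ 620 s

Product: 1.56 mmol = 0.00156 mol.
Photons that must be absorbed: 0.00156 / 0.393 = 0.003969 mol.
Photon energy: hc/λ = 6.075×10⁻¹⁹ J; per mole, 3.658×10⁵ J mol⁻¹.
Energy required: 0.003969 × 3.658×10⁵ = 1452 J.
Time: 1452 J / 2.36 W = 620 s.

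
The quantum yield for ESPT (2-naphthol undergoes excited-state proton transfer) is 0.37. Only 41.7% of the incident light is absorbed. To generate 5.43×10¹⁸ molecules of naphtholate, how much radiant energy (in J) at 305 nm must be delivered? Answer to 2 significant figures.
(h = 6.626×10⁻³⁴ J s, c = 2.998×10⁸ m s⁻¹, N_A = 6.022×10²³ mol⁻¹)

23 J

Product: 5.43×10¹⁸ / 6.022×10²³ = 9.017×10⁻⁶ mol.
Photons that must be absorbed: 9.017×10⁻⁶ / 0.37 = 2.437×10⁻⁵ mol.
Incident photons needed: 2.437×10⁻⁵ / 0.417 = 5.844×10⁻⁵ mol.
Photon energy: hc/λ = 6.513×10⁻¹⁹ J; per mole, 3.922×10⁵ J mol⁻¹.
Energy required: 5.844×10⁻⁵ × 3.922×10⁵ = 23 J.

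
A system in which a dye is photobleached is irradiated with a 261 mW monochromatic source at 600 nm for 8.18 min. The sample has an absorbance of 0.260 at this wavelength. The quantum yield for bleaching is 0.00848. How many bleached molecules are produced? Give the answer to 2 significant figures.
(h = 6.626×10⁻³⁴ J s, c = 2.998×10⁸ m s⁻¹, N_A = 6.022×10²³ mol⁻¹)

1.5×10¹⁸ bleached molecules

Photon energy at 600 nm: hc/λ = (6.626×10⁻³⁴)(2.998×10⁸)/(600×10⁻⁹) = 3.311×10⁻¹⁹ J.
Energy delivered: (261 mW)(490.8 s) = 128.1 J.
Photons incident: 128.1 / 3.311×10⁻¹⁹ = 3.869×10²⁰, i.e. 3.869×10²⁰/6.022×10²³ = 6.425×10⁻⁴ mol.
Fraction absorbed: 1 − 10^(−0.260) = 0.4505.
Photons absorbed: 0.4505 × 6.425×10⁻⁴ = 2.894×10⁻⁴ mol.
Product: Φ × n_abs = 0.00848 × 2.894×10⁻⁴ = 2.454×10⁻⁶ mol.
As a count: 2.454×10⁻⁶ × 6.022×10²³ = 1.5×10¹⁸.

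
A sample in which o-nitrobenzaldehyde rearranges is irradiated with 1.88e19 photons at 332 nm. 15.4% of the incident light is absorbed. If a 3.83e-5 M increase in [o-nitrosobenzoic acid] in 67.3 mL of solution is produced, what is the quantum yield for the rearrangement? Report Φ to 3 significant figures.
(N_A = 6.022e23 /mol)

Product: (3.83e-5 M)(0.0673 L) = 2.578e-6 mol.
Moles of photons: 1.88e19 / 6.022e23 = 3.122e-5 mol.
Photons absorbed: 0.154 × 3.122e-5 = 4.808e-6 mol.
Φ = 2.578e-6 mol / 4.808e-6 mol photons = 0.536.

Φ = 0.536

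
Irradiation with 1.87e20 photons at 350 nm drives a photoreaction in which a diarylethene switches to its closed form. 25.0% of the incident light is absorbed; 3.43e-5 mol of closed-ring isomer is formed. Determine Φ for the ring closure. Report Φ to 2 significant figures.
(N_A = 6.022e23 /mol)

Moles of photons: 1.87e20 / 6.022e23 = 3.105e-4 mol.
Photons absorbed: 0.250 × 3.105e-4 = 7.763e-5 mol.
Φ = 3.43e-5 mol / 7.763e-5 mol photons = 0.44.

Φ = 0.44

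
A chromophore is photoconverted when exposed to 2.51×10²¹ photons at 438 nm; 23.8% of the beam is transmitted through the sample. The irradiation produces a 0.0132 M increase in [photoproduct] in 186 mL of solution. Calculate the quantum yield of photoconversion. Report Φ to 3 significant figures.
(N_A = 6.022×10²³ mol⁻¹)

Product: (0.0132 M)(0.186 L) = 0.002455 mol.
Moles of photons: 2.51×10²¹ / 6.022×10²³ = 0.004168 mol.
Fraction absorbed: 1 − 23.8/100 = 0.7620.
Photons absorbed: 0.7620 × 0.004168 = 0.003176 mol.
Φ = 0.002455 mol / 0.003176 mol photons = 0.773.

Φ = 0.773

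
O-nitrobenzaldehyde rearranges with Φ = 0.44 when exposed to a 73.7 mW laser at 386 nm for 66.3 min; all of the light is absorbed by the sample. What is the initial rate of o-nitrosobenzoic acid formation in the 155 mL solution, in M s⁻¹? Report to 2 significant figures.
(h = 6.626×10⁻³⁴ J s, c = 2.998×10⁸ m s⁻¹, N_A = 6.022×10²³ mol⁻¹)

Photon energy at 386 nm: hc/λ = (6.626×10⁻³⁴)(2.998×10⁸)/(386×10⁻⁹) = 5.146×10⁻¹⁹ J.
Energy delivered: (73.7 mW)(3978 s) = 293.2 J.
Photons incident: 293.2 / 5.146×10⁻¹⁹ = 5.698×10²⁰, i.e. 5.698×10²⁰/6.022×10²³ = 9.462×10⁻⁴ mol.
Product formed: 0.44 × 9.462×10⁻⁴ = 4.163×10⁻⁴ mol.
Rate: 4.163×10⁻⁴ mol / (3978 s × 0.155 L) = 6.8×10⁻⁷ M s⁻¹.

6.8×10⁻⁷ M s⁻¹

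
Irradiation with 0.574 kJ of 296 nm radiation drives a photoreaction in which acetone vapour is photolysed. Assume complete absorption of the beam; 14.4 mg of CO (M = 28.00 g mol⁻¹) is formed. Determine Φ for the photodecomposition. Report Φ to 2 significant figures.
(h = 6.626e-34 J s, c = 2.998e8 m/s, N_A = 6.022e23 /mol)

Φ = 0.36

Product: 14.4 mg / 28.00 g mol⁻¹ = 5.143e-4 mol.
Photon energy at 296 nm: hc/λ = (6.626e-34)(2.998e8)/(296e-9) = 6.711e-19 J.
Incident energy: 0.574 kJ = 574 J.
Photons incident: 574 / 6.711e-19 = 8.553e20, i.e. 8.553e20/6.022e23 = 0.001420 mol.
Φ = 5.143e-4 mol / 0.001420 mol photons = 0.36.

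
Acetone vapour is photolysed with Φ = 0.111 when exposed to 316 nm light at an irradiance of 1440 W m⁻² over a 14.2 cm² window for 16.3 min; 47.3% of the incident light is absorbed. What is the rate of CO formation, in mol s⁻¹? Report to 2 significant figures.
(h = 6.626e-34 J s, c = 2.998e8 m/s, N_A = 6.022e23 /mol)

2.8e-7 mol s⁻¹

Photon energy at 316 nm: hc/λ = (6.626e-34)(2.998e8)/(316e-9) = 6.286e-19 J.
Energy delivered: (1440 W m⁻²)(14.2e-4 m²)(978 s) = 2000 J.
Photons incident: 2000 / 6.286e-19 = 3.182e21, i.e. 3.182e21/6.022e23 = 0.005284 mol.
Photons absorbed: 0.473 × 0.005284 = 0.002499 mol.
Product formed: 0.111 × 0.002499 = 2.774e-4 mol.
Rate: 2.774e-4 / 978 s = 2.8e-7 mol s⁻¹.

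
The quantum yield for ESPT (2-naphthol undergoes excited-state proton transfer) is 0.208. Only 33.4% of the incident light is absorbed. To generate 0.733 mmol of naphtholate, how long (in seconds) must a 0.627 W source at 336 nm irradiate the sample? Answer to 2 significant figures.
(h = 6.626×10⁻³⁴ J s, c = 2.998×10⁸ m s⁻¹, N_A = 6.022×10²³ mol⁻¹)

Product: 0.733 mmol = 7.33×10⁻⁴ mol.
Photons that must be absorbed: 7.33×10⁻⁴ / 0.208 = 0.003524 mol.
Incident photons needed: 0.003524 / 0.334 = 0.01055 mol.
Photon energy: hc/λ = 5.912×10⁻¹⁹ J; per mole, 3.560×10⁵ J mol⁻¹.
Energy required: 0.01055 × 3.560×10⁵ = 3756 J.
Time: 3756 J / 0.627 W = 6000 s.

t ≈ 6000 s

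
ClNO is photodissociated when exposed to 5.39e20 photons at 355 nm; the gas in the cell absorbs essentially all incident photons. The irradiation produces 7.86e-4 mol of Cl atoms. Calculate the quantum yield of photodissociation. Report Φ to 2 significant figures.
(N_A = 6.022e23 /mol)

Φ = 0.88

Moles of photons: 5.39e20 / 6.022e23 = 8.951e-4 mol.
Φ = 7.86e-4 mol / 8.951e-4 mol photons = 0.88.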